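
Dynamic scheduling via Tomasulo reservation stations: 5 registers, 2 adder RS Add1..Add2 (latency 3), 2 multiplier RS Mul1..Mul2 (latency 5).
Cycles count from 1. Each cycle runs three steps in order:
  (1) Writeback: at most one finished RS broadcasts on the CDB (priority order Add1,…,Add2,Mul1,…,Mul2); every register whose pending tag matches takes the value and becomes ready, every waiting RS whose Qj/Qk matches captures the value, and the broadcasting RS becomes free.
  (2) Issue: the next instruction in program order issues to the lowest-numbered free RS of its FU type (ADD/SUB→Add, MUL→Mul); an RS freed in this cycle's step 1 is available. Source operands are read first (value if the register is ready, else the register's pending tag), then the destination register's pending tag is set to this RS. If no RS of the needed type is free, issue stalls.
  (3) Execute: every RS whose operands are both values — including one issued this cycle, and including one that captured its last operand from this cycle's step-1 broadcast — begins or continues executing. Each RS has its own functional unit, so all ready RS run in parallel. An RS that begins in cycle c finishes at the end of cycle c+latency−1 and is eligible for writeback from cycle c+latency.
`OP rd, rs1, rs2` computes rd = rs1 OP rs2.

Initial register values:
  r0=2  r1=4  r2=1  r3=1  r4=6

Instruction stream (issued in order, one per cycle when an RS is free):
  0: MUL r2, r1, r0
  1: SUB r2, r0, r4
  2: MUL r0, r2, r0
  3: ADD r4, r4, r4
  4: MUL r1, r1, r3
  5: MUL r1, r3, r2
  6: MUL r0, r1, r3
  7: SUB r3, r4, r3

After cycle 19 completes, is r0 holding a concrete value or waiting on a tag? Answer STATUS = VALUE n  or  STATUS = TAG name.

STATUS = TAG Mul1

c1: issue MUL r2<-Mul1 | r0:2,r1:4,r2:Mul1,r3:1,r4:6
c2: issue SUB r2<-Add1 | r0:2,r1:4,r2:Add1,r3:1,r4:6
c3: issue MUL r0<-Mul2 | r0:Mul2,r1:4,r2:Add1,r3:1,r4:6
c4: issue ADD r4<-Add2 | r0:Mul2,r1:4,r2:Add1,r3:1,r4:Add2
c5: CDB Add1=-4; stall | r0:Mul2,r1:4,r2:-4,r3:1,r4:Add2
c6: CDB Mul1=8; issue MUL r1<-Mul1 | r0:Mul2,r1:Mul1,r2:-4,r3:1,r4:Add2
c7: CDB Add2=12; stall | r0:Mul2,r1:Mul1,r2:-4,r3:1,r4:12
c8: stall | r0:Mul2,r1:Mul1,r2:-4,r3:1,r4:12
c9: stall | r0:Mul2,r1:Mul1,r2:-4,r3:1,r4:12
c10: CDB Mul2=-8; issue MUL r1<-Mul2 | r0:-8,r1:Mul2,r2:-4,r3:1,r4:12
c11: CDB Mul1=4; issue MUL r0<-Mul1 | r0:Mul1,r1:Mul2,r2:-4,r3:1,r4:12
c12: issue SUB r3<-Add1 | r0:Mul1,r1:Mul2,r2:-4,r3:Add1,r4:12
c13: - | r0:Mul1,r1:Mul2,r2:-4,r3:Add1,r4:12
c14: - | r0:Mul1,r1:Mul2,r2:-4,r3:Add1,r4:12
c15: CDB Add1=11 | r0:Mul1,r1:Mul2,r2:-4,r3:11,r4:12
c16: CDB Mul2=-4 | r0:Mul1,r1:-4,r2:-4,r3:11,r4:12
c17: - | r0:Mul1,r1:-4,r2:-4,r3:11,r4:12
c18: - | r0:Mul1,r1:-4,r2:-4,r3:11,r4:12
c19: - | r0:Mul1,r1:-4,r2:-4,r3:11,r4:12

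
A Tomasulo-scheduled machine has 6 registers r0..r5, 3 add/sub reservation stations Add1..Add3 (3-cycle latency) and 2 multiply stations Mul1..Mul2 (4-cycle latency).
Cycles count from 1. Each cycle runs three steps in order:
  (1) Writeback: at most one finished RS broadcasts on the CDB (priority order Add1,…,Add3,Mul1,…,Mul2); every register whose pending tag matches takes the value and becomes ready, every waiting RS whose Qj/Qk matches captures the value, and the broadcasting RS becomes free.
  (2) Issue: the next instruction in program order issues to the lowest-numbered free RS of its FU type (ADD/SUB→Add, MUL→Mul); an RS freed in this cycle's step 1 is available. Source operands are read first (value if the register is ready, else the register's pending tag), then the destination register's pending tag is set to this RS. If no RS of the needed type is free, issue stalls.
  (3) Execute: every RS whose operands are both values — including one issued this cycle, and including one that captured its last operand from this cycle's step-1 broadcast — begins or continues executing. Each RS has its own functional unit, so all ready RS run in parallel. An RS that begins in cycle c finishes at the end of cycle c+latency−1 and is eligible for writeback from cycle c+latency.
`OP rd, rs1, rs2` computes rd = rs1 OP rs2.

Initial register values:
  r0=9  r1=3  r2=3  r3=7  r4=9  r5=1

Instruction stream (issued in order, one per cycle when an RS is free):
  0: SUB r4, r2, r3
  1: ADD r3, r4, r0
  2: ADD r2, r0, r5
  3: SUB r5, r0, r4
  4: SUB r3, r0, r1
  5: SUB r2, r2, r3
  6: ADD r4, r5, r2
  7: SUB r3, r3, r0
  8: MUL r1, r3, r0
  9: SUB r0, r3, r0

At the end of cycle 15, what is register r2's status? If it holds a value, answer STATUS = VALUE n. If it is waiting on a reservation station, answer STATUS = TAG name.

STATUS = VALUE 4

cycle 1: issue SUB r4<-Add1 // r0:9,r1:3,r2:3,r3:7,r4:Add1,r5:1
cycle 2: issue ADD r3<-Add2 // r0:9,r1:3,r2:3,r3:Add2,r4:Add1,r5:1
cycle 3: issue ADD r2<-Add3 // r0:9,r1:3,r2:Add3,r3:Add2,r4:Add1,r5:1
cycle 4: CDB Add1=-4; issue SUB r5<-Add1 // r0:9,r1:3,r2:Add3,r3:Add2,r4:-4,r5:Add1
cycle 5: stall // r0:9,r1:3,r2:Add3,r3:Add2,r4:-4,r5:Add1
cycle 6: CDB Add3=10; issue SUB r3<-Add3 // r0:9,r1:3,r2:10,r3:Add3,r4:-4,r5:Add1
cycle 7: CDB Add1=13; issue SUB r2<-Add1 // r0:9,r1:3,r2:Add1,r3:Add3,r4:-4,r5:13
cycle 8: CDB Add2=5; issue ADD r4<-Add2 // r0:9,r1:3,r2:Add1,r3:Add3,r4:Add2,r5:13
cycle 9: CDB Add3=6; issue SUB r3<-Add3 // r0:9,r1:3,r2:Add1,r3:Add3,r4:Add2,r5:13
cycle 10: issue MUL r1<-Mul1 // r0:9,r1:Mul1,r2:Add1,r3:Add3,r4:Add2,r5:13
cycle 11: stall // r0:9,r1:Mul1,r2:Add1,r3:Add3,r4:Add2,r5:13
cycle 12: CDB Add1=4; issue SUB r0<-Add1 // r0:Add1,r1:Mul1,r2:4,r3:Add3,r4:Add2,r5:13
cycle 13: CDB Add3=-3 // r0:Add1,r1:Mul1,r2:4,r3:-3,r4:Add2,r5:13
cycle 14: - // r0:Add1,r1:Mul1,r2:4,r3:-3,r4:Add2,r5:13
cycle 15: CDB Add2=17 // r0:Add1,r1:Mul1,r2:4,r3:-3,r4:17,r5:13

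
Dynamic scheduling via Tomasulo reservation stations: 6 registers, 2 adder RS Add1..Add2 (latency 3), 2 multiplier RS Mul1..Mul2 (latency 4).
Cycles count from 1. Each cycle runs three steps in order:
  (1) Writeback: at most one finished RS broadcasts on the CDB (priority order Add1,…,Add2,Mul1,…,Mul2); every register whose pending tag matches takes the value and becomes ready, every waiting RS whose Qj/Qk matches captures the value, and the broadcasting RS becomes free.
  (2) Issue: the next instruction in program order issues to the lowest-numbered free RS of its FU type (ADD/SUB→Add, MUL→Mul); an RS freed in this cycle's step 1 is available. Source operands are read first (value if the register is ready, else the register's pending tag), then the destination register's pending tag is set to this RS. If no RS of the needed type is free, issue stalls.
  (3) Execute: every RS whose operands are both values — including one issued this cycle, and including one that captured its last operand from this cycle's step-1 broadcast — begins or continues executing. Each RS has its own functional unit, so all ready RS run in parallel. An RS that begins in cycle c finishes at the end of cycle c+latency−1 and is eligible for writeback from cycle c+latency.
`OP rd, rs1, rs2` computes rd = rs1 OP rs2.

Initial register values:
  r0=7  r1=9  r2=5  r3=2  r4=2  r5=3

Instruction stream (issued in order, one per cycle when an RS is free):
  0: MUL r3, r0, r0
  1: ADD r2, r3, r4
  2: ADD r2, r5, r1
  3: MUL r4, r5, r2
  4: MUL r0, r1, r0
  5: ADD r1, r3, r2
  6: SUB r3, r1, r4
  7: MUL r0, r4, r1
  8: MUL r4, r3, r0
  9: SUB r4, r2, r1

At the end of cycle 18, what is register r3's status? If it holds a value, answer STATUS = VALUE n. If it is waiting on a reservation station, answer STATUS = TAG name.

STATUS = VALUE 25

  c1: issue MUL r3<-Mul1  regs: r0:7,r1:9,r2:5,r3:Mul1,r4:2,r5:3
  c2: issue ADD r2<-Add1  regs: r0:7,r1:9,r2:Add1,r3:Mul1,r4:2,r5:3
  c3: issue ADD r2<-Add2  regs: r0:7,r1:9,r2:Add2,r3:Mul1,r4:2,r5:3
  c4: issue MUL r4<-Mul2  regs: r0:7,r1:9,r2:Add2,r3:Mul1,r4:Mul2,r5:3
  c5: CDB Mul1=49; issue MUL r0<-Mul1  regs: r0:Mul1,r1:9,r2:Add2,r3:49,r4:Mul2,r5:3
  c6: CDB Add2=12; issue ADD r1<-Add2  regs: r0:Mul1,r1:Add2,r2:12,r3:49,r4:Mul2,r5:3
  c7: stall  regs: r0:Mul1,r1:Add2,r2:12,r3:49,r4:Mul2,r5:3
  c8: CDB Add1=51; issue SUB r3<-Add1  regs: r0:Mul1,r1:Add2,r2:12,r3:Add1,r4:Mul2,r5:3
  c9: CDB Add2=61; stall  regs: r0:Mul1,r1:61,r2:12,r3:Add1,r4:Mul2,r5:3
  c10: CDB Mul1=63; issue MUL r0<-Mul1  regs: r0:Mul1,r1:61,r2:12,r3:Add1,r4:Mul2,r5:3
  c11: CDB Mul2=36; issue MUL r4<-Mul2  regs: r0:Mul1,r1:61,r2:12,r3:Add1,r4:Mul2,r5:3
  c12: issue SUB r4<-Add2  regs: r0:Mul1,r1:61,r2:12,r3:Add1,r4:Add2,r5:3
  c13: -  regs: r0:Mul1,r1:61,r2:12,r3:Add1,r4:Add2,r5:3
  c14: CDB Add1=25  regs: r0:Mul1,r1:61,r2:12,r3:25,r4:Add2,r5:3
  c15: CDB Add2=-49  regs: r0:Mul1,r1:61,r2:12,r3:25,r4:-49,r5:3
  c16: CDB Mul1=2196  regs: r0:2196,r1:61,r2:12,r3:25,r4:-49,r5:3
  c17: -  regs: r0:2196,r1:61,r2:12,r3:25,r4:-49,r5:3
  c18: -  regs: r0:2196,r1:61,r2:12,r3:25,r4:-49,r5:3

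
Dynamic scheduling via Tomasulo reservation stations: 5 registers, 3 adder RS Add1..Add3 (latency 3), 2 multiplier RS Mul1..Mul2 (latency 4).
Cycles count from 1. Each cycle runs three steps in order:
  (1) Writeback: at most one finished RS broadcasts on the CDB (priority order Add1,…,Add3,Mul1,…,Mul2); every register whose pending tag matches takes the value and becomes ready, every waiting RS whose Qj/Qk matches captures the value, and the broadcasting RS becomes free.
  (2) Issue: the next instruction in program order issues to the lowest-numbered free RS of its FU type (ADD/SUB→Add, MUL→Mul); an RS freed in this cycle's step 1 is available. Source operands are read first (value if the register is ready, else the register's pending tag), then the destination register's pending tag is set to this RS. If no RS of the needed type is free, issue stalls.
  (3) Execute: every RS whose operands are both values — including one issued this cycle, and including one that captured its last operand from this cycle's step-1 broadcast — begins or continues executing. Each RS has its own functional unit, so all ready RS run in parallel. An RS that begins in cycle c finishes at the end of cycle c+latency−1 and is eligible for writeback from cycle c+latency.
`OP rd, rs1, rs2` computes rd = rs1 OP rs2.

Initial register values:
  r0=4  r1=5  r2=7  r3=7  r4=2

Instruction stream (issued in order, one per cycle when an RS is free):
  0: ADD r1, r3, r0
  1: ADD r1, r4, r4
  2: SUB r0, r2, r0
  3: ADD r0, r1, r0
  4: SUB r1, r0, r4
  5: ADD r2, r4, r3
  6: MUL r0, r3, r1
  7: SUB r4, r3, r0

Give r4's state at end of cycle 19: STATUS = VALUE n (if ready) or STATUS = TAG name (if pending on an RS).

STATUS = VALUE -28

c1: issue ADD r1<-Add1 | r0:4,r1:Add1,r2:7,r3:7,r4:2
c2: issue ADD r1<-Add2 | r0:4,r1:Add2,r2:7,r3:7,r4:2
c3: issue SUB r0<-Add3 | r0:Add3,r1:Add2,r2:7,r3:7,r4:2
c4: CDB Add1=11; issue ADD r0<-Add1 | r0:Add1,r1:Add2,r2:7,r3:7,r4:2
c5: CDB Add2=4; issue SUB r1<-Add2 | r0:Add1,r1:Add2,r2:7,r3:7,r4:2
c6: CDB Add3=3; issue ADD r2<-Add3 | r0:Add1,r1:Add2,r2:Add3,r3:7,r4:2
c7: issue MUL r0<-Mul1 | r0:Mul1,r1:Add2,r2:Add3,r3:7,r4:2
c8: stall | r0:Mul1,r1:Add2,r2:Add3,r3:7,r4:2
c9: CDB Add1=7; issue SUB r4<-Add1 | r0:Mul1,r1:Add2,r2:Add3,r3:7,r4:Add1
c10: CDB Add3=9 | r0:Mul1,r1:Add2,r2:9,r3:7,r4:Add1
c11: - | r0:Mul1,r1:Add2,r2:9,r3:7,r4:Add1
c12: CDB Add2=5 | r0:Mul1,r1:5,r2:9,r3:7,r4:Add1
c13: - | r0:Mul1,r1:5,r2:9,r3:7,r4:Add1
c14: - | r0:Mul1,r1:5,r2:9,r3:7,r4:Add1
c15: - | r0:Mul1,r1:5,r2:9,r3:7,r4:Add1
c16: CDB Mul1=35 | r0:35,r1:5,r2:9,r3:7,r4:Add1
c17: - | r0:35,r1:5,r2:9,r3:7,r4:Add1
c18: - | r0:35,r1:5,r2:9,r3:7,r4:Add1
c19: CDB Add1=-28 | r0:35,r1:5,r2:9,r3:7,r4:-28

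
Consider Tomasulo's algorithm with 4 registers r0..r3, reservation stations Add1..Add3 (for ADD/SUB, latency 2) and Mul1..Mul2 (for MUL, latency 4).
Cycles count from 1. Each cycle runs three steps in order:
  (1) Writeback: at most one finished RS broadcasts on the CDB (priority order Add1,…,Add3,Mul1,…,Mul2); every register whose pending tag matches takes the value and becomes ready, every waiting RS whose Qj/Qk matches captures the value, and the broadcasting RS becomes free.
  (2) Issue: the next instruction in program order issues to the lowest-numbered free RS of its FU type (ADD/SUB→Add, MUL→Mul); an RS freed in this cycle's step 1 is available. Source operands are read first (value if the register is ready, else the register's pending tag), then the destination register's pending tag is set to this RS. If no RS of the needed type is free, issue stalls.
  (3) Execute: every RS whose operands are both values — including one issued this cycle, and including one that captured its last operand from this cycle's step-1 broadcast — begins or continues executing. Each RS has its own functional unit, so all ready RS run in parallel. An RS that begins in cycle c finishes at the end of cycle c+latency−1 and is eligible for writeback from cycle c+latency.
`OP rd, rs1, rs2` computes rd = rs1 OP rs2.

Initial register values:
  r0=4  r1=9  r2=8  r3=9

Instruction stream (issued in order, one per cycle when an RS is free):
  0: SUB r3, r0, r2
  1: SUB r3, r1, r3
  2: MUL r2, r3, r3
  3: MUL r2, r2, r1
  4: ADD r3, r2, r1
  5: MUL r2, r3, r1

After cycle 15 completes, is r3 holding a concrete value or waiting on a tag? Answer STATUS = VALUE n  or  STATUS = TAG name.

STATUS = VALUE 1530

  c1: issue SUB r3<-Add1  regs: r0:4,r1:9,r2:8,r3:Add1
  c2: issue SUB r3<-Add2  regs: r0:4,r1:9,r2:8,r3:Add2
  c3: CDB Add1=-4; issue MUL r2<-Mul1  regs: r0:4,r1:9,r2:Mul1,r3:Add2
  c4: issue MUL r2<-Mul2  regs: r0:4,r1:9,r2:Mul2,r3:Add2
  c5: CDB Add2=13; issue ADD r3<-Add1  regs: r0:4,r1:9,r2:Mul2,r3:Add1
  c6: stall  regs: r0:4,r1:9,r2:Mul2,r3:Add1
  c7: stall  regs: r0:4,r1:9,r2:Mul2,r3:Add1
  c8: stall  regs: r0:4,r1:9,r2:Mul2,r3:Add1
  c9: CDB Mul1=169; issue MUL r2<-Mul1  regs: r0:4,r1:9,r2:Mul1,r3:Add1
  c10: -  regs: r0:4,r1:9,r2:Mul1,r3:Add1
  c11: -  regs: r0:4,r1:9,r2:Mul1,r3:Add1
  c12: -  regs: r0:4,r1:9,r2:Mul1,r3:Add1
  c13: CDB Mul2=1521  regs: r0:4,r1:9,r2:Mul1,r3:Add1
  c14: -  regs: r0:4,r1:9,r2:Mul1,r3:Add1
  c15: CDB Add1=1530  regs: r0:4,r1:9,r2:Mul1,r3:1530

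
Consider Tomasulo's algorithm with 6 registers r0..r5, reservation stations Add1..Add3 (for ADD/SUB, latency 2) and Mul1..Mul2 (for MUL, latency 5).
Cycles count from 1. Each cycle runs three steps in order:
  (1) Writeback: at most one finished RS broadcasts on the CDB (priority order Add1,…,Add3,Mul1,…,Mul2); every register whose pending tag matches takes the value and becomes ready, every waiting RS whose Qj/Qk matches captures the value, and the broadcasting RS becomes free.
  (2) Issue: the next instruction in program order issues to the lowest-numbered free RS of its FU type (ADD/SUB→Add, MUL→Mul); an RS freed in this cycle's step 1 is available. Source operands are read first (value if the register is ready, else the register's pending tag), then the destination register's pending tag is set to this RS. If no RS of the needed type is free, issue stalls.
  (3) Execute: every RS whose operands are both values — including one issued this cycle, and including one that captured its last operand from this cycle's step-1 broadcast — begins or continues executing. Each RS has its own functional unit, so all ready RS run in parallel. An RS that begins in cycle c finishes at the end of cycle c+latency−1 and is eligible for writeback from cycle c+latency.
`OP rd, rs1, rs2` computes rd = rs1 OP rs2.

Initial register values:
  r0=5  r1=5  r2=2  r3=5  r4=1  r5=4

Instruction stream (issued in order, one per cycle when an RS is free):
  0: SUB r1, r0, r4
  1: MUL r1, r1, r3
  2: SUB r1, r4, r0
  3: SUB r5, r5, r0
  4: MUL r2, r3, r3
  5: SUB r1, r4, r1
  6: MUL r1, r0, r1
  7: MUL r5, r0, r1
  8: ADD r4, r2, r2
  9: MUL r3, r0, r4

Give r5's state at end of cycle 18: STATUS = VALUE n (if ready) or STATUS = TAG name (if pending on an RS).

STATUS = TAG Mul2

  c1: issue SUB r1<-Add1  regs: r0:5,r1:Add1,r2:2,r3:5,r4:1,r5:4
  c2: issue MUL r1<-Mul1  regs: r0:5,r1:Mul1,r2:2,r3:5,r4:1,r5:4
  c3: CDB Add1=4; issue SUB r1<-Add1  regs: r0:5,r1:Add1,r2:2,r3:5,r4:1,r5:4
  c4: issue SUB r5<-Add2  regs: r0:5,r1:Add1,r2:2,r3:5,r4:1,r5:Add2
  c5: CDB Add1=-4; issue MUL r2<-Mul2  regs: r0:5,r1:-4,r2:Mul2,r3:5,r4:1,r5:Add2
  c6: CDB Add2=-1; issue SUB r1<-Add1  regs: r0:5,r1:Add1,r2:Mul2,r3:5,r4:1,r5:-1
  c7: stall  regs: r0:5,r1:Add1,r2:Mul2,r3:5,r4:1,r5:-1
  c8: CDB Add1=5; stall  regs: r0:5,r1:5,r2:Mul2,r3:5,r4:1,r5:-1
  c9: CDB Mul1=20; issue MUL r1<-Mul1  regs: r0:5,r1:Mul1,r2:Mul2,r3:5,r4:1,r5:-1
  c10: CDB Mul2=25; issue MUL r5<-Mul2  regs: r0:5,r1:Mul1,r2:25,r3:5,r4:1,r5:Mul2
  c11: issue ADD r4<-Add1  regs: r0:5,r1:Mul1,r2:25,r3:5,r4:Add1,r5:Mul2
  c12: stall  regs: r0:5,r1:Mul1,r2:25,r3:5,r4:Add1,r5:Mul2
  c13: CDB Add1=50; stall  regs: r0:5,r1:Mul1,r2:25,r3:5,r4:50,r5:Mul2
  c14: CDB Mul1=25; issue MUL r3<-Mul1  regs: r0:5,r1:25,r2:25,r3:Mul1,r4:50,r5:Mul2
  c15: -  regs: r0:5,r1:25,r2:25,r3:Mul1,r4:50,r5:Mul2
  c16: -  regs: r0:5,r1:25,r2:25,r3:Mul1,r4:50,r5:Mul2
  c17: -  regs: r0:5,r1:25,r2:25,r3:Mul1,r4:50,r5:Mul2
  c18: -  regs: r0:5,r1:25,r2:25,r3:Mul1,r4:50,r5:Mul2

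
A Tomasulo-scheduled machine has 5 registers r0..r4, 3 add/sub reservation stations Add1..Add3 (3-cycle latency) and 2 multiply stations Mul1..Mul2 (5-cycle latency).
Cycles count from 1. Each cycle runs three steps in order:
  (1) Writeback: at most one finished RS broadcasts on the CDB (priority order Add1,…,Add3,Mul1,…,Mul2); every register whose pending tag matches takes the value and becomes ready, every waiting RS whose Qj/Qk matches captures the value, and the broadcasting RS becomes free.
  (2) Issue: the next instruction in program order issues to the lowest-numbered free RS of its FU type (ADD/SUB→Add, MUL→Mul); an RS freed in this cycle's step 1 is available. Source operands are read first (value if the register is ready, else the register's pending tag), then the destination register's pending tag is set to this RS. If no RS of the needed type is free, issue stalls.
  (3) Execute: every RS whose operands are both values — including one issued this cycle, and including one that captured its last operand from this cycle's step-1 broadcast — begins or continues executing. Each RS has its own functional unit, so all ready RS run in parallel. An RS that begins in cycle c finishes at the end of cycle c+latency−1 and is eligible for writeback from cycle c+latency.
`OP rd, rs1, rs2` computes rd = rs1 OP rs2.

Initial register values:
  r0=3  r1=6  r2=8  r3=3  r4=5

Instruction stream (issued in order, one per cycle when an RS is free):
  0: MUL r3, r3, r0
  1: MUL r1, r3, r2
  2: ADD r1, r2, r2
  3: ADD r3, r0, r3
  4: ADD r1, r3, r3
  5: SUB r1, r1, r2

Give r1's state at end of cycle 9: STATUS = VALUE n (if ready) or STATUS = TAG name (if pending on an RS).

STATUS = TAG Add1

  c1: issue MUL r3<-Mul1  regs: r0:3,r1:6,r2:8,r3:Mul1,r4:5
  c2: issue MUL r1<-Mul2  regs: r0:3,r1:Mul2,r2:8,r3:Mul1,r4:5
  c3: issue ADD r1<-Add1  regs: r0:3,r1:Add1,r2:8,r3:Mul1,r4:5
  c4: issue ADD r3<-Add2  regs: r0:3,r1:Add1,r2:8,r3:Add2,r4:5
  c5: issue ADD r1<-Add3  regs: r0:3,r1:Add3,r2:8,r3:Add2,r4:5
  c6: CDB Add1=16; issue SUB r1<-Add1  regs: r0:3,r1:Add1,r2:8,r3:Add2,r4:5
  c7: CDB Mul1=9  regs: r0:3,r1:Add1,r2:8,r3:Add2,r4:5
  c8: -  regs: r0:3,r1:Add1,r2:8,r3:Add2,r4:5
  c9: -  regs: r0:3,r1:Add1,r2:8,r3:Add2,r4:5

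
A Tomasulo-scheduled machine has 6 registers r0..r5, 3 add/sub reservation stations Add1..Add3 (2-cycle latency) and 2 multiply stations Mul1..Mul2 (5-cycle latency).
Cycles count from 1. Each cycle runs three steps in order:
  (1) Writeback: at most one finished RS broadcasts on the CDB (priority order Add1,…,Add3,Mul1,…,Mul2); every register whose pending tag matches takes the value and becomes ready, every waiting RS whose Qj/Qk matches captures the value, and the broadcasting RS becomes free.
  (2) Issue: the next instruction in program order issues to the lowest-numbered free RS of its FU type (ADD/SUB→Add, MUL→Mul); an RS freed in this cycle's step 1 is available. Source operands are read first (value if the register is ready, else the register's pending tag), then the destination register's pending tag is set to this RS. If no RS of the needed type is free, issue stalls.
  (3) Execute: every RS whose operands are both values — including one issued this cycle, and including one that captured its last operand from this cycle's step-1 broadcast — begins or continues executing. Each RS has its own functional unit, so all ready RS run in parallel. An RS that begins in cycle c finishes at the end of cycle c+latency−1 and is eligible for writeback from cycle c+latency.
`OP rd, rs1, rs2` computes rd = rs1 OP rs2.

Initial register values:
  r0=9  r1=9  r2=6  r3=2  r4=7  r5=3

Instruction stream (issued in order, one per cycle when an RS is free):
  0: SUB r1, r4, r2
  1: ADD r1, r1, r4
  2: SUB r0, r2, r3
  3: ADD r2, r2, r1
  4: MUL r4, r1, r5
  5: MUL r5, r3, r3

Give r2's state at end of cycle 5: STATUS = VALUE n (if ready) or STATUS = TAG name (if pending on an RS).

STATUS = TAG Add3

  c1: issue SUB r1<-Add1  regs: r0:9,r1:Add1,r2:6,r3:2,r4:7,r5:3
  c2: issue ADD r1<-Add2  regs: r0:9,r1:Add2,r2:6,r3:2,r4:7,r5:3
  c3: CDB Add1=1; issue SUB r0<-Add1  regs: r0:Add1,r1:Add2,r2:6,r3:2,r4:7,r5:3
  c4: issue ADD r2<-Add3  regs: r0:Add1,r1:Add2,r2:Add3,r3:2,r4:7,r5:3
  c5: CDB Add1=4; issue MUL r4<-Mul1  regs: r0:4,r1:Add2,r2:Add3,r3:2,r4:Mul1,r5:3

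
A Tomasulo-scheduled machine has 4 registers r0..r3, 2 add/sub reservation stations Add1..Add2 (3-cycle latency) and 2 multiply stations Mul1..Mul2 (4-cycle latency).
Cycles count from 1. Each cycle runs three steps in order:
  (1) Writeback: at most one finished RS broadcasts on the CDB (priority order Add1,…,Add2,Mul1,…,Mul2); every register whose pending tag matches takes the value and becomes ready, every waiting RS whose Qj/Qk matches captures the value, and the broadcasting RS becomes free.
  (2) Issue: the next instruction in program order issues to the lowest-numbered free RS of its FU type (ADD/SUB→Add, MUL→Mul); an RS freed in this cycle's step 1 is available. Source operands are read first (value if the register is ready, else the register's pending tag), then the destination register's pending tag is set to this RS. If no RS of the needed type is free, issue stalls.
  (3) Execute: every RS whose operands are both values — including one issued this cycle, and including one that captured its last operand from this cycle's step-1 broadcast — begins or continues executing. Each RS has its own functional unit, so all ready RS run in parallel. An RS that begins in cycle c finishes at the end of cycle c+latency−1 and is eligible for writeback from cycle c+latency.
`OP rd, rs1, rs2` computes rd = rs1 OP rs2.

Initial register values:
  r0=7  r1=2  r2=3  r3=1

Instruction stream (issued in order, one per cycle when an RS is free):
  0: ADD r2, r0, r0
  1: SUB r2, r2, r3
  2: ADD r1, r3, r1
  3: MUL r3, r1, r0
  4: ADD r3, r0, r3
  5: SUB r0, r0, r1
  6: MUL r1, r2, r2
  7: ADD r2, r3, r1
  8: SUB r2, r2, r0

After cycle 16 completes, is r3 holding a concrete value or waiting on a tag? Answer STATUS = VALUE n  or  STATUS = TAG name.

STATUS = VALUE 28

c1: issue ADD r2<-Add1 | r0:7,r1:2,r2:Add1,r3:1
c2: issue SUB r2<-Add2 | r0:7,r1:2,r2:Add2,r3:1
c3: stall | r0:7,r1:2,r2:Add2,r3:1
c4: CDB Add1=14; issue ADD r1<-Add1 | r0:7,r1:Add1,r2:Add2,r3:1
c5: issue MUL r3<-Mul1 | r0:7,r1:Add1,r2:Add2,r3:Mul1
c6: stall | r0:7,r1:Add1,r2:Add2,r3:Mul1
c7: CDB Add1=3; issue ADD r3<-Add1 | r0:7,r1:3,r2:Add2,r3:Add1
c8: CDB Add2=13; issue SUB r0<-Add2 | r0:Add2,r1:3,r2:13,r3:Add1
c9: issue MUL r1<-Mul2 | r0:Add2,r1:Mul2,r2:13,r3:Add1
c10: stall | r0:Add2,r1:Mul2,r2:13,r3:Add1
c11: CDB Add2=4; issue ADD r2<-Add2 | r0:4,r1:Mul2,r2:Add2,r3:Add1
c12: CDB Mul1=21; stall | r0:4,r1:Mul2,r2:Add2,r3:Add1
c13: CDB Mul2=169; stall | r0:4,r1:169,r2:Add2,r3:Add1
c14: stall | r0:4,r1:169,r2:Add2,r3:Add1
c15: CDB Add1=28; issue SUB r2<-Add1 | r0:4,r1:169,r2:Add1,r3:28
c16: - | r0:4,r1:169,r2:Add1,r3:28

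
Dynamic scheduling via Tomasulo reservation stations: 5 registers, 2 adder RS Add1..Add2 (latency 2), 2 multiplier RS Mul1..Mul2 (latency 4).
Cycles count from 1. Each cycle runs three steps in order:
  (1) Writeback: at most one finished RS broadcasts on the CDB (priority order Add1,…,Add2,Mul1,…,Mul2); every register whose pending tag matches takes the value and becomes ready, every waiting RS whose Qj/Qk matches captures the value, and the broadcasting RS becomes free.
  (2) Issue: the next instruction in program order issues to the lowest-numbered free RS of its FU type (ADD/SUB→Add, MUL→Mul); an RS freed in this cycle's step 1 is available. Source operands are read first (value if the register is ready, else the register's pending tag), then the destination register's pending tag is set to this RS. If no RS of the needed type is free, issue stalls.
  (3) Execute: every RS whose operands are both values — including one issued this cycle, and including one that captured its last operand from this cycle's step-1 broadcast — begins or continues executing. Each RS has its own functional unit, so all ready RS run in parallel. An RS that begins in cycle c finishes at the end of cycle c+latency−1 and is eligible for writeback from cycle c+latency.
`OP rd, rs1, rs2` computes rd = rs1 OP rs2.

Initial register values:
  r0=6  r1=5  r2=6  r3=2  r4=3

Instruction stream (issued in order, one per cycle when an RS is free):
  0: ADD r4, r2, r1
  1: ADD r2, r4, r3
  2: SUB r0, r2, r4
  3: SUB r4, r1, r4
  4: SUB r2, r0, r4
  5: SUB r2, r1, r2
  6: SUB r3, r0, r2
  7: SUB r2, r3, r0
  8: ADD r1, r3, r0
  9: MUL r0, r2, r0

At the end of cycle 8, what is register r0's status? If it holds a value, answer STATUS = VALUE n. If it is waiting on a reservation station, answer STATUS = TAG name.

STATUS = VALUE 2

cycle 1: issue ADD r4<-Add1 // r0:6,r1:5,r2:6,r3:2,r4:Add1
cycle 2: issue ADD r2<-Add2 // r0:6,r1:5,r2:Add2,r3:2,r4:Add1
cycle 3: CDB Add1=11; issue SUB r0<-Add1 // r0:Add1,r1:5,r2:Add2,r3:2,r4:11
cycle 4: stall // r0:Add1,r1:5,r2:Add2,r3:2,r4:11
cycle 5: CDB Add2=13; issue SUB r4<-Add2 // r0:Add1,r1:5,r2:13,r3:2,r4:Add2
cycle 6: stall // r0:Add1,r1:5,r2:13,r3:2,r4:Add2
cycle 7: CDB Add1=2; issue SUB r2<-Add1 // r0:2,r1:5,r2:Add1,r3:2,r4:Add2
cycle 8: CDB Add2=-6; issue SUB r2<-Add2 // r0:2,r1:5,r2:Add2,r3:2,r4:-6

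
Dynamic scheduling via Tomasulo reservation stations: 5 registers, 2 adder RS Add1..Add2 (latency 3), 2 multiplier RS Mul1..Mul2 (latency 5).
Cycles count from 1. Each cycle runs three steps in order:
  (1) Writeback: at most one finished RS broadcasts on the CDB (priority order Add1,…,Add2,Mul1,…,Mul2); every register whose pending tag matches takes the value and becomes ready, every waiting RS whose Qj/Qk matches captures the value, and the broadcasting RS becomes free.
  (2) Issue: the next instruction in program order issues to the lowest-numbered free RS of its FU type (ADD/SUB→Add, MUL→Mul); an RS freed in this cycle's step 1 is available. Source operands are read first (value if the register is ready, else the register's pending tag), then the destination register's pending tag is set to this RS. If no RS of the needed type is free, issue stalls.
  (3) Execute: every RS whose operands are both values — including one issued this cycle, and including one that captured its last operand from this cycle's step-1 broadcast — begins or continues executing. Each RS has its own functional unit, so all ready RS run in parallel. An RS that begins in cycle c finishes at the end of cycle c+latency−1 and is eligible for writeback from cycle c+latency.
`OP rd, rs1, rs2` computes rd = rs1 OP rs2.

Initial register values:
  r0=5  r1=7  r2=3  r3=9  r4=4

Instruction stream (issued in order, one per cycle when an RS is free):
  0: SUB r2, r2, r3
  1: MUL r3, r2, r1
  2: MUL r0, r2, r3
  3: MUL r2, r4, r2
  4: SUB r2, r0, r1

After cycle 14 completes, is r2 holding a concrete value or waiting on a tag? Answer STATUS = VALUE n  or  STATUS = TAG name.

STATUS = TAG Add1

cycle 1: issue SUB r2<-Add1 // r0:5,r1:7,r2:Add1,r3:9,r4:4
cycle 2: issue MUL r3<-Mul1 // r0:5,r1:7,r2:Add1,r3:Mul1,r4:4
cycle 3: issue MUL r0<-Mul2 // r0:Mul2,r1:7,r2:Add1,r3:Mul1,r4:4
cycle 4: CDB Add1=-6; stall // r0:Mul2,r1:7,r2:-6,r3:Mul1,r4:4
cycle 5: stall // r0:Mul2,r1:7,r2:-6,r3:Mul1,r4:4
cycle 6: stall // r0:Mul2,r1:7,r2:-6,r3:Mul1,r4:4
cycle 7: stall // r0:Mul2,r1:7,r2:-6,r3:Mul1,r4:4
cycle 8: stall // r0:Mul2,r1:7,r2:-6,r3:Mul1,r4:4
cycle 9: CDB Mul1=-42; issue MUL r2<-Mul1 // r0:Mul2,r1:7,r2:Mul1,r3:-42,r4:4
cycle 10: issue SUB r2<-Add1 // r0:Mul2,r1:7,r2:Add1,r3:-42,r4:4
cycle 11: - // r0:Mul2,r1:7,r2:Add1,r3:-42,r4:4
cycle 12: - // r0:Mul2,r1:7,r2:Add1,r3:-42,r4:4
cycle 13: - // r0:Mul2,r1:7,r2:Add1,r3:-42,r4:4
cycle 14: CDB Mul1=-24 // r0:Mul2,r1:7,r2:Add1,r3:-42,r4:4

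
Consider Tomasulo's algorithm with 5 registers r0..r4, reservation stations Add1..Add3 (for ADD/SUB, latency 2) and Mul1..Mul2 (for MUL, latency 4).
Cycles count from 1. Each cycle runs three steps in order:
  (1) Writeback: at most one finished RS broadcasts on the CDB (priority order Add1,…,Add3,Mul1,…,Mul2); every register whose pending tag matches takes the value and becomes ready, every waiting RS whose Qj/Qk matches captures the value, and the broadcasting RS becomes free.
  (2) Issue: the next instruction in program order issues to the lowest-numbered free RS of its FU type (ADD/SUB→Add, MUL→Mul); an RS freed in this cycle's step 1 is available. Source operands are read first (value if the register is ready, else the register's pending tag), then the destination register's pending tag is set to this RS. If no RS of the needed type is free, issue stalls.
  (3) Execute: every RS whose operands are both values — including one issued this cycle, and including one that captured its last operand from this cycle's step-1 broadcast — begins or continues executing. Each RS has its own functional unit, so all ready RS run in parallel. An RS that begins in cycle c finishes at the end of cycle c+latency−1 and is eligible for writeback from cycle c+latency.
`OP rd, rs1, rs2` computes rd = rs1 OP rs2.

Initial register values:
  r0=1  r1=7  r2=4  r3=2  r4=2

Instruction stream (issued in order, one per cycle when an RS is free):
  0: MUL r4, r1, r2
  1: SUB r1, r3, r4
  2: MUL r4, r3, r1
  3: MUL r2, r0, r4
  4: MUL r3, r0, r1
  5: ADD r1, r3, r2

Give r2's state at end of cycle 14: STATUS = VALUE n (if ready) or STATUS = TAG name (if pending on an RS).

STATUS = TAG Mul1

  c1: issue MUL r4<-Mul1  regs: r0:1,r1:7,r2:4,r3:2,r4:Mul1
  c2: issue SUB r1<-Add1  regs: r0:1,r1:Add1,r2:4,r3:2,r4:Mul1
  c3: issue MUL r4<-Mul2  regs: r0:1,r1:Add1,r2:4,r3:2,r4:Mul2
  c4: stall  regs: r0:1,r1:Add1,r2:4,r3:2,r4:Mul2
  c5: CDB Mul1=28; issue MUL r2<-Mul1  regs: r0:1,r1:Add1,r2:Mul1,r3:2,r4:Mul2
  c6: stall  regs: r0:1,r1:Add1,r2:Mul1,r3:2,r4:Mul2
  c7: CDB Add1=-26; stall  regs: r0:1,r1:-26,r2:Mul1,r3:2,r4:Mul2
  c8: stall  regs: r0:1,r1:-26,r2:Mul1,r3:2,r4:Mul2
  c9: stall  regs: r0:1,r1:-26,r2:Mul1,r3:2,r4:Mul2
  c10: stall  regs: r0:1,r1:-26,r2:Mul1,r3:2,r4:Mul2
  c11: CDB Mul2=-52; issue MUL r3<-Mul2  regs: r0:1,r1:-26,r2:Mul1,r3:Mul2,r4:-52
  c12: issue ADD r1<-Add1  regs: r0:1,r1:Add1,r2:Mul1,r3:Mul2,r4:-52
  c13: -  regs: r0:1,r1:Add1,r2:Mul1,r3:Mul2,r4:-52
  c14: -  regs: r0:1,r1:Add1,r2:Mul1,r3:Mul2,r4:-52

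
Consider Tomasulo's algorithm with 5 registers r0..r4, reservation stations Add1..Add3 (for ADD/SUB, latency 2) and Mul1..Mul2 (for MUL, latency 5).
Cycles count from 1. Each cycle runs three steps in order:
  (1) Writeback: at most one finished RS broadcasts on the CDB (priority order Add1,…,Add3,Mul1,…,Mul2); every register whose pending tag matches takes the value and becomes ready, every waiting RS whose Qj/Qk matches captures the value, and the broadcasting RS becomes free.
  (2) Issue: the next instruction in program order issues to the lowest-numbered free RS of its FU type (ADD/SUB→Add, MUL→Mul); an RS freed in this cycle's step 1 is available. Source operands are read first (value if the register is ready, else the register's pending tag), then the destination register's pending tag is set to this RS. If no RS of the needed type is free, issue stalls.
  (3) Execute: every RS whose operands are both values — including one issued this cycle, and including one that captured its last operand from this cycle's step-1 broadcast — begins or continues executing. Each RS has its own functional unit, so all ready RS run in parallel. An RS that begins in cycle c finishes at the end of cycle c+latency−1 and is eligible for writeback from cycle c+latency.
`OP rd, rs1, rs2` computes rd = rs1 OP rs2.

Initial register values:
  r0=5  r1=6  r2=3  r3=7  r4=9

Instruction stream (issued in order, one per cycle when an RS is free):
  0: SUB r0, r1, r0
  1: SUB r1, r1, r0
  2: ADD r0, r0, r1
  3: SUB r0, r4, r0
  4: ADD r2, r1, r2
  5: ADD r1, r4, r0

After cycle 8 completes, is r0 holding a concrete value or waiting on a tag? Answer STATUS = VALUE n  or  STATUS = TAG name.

c1: issue SUB r0<-Add1 | r0:Add1,r1:6,r2:3,r3:7,r4:9
c2: issue SUB r1<-Add2 | r0:Add1,r1:Add2,r2:3,r3:7,r4:9
c3: CDB Add1=1; issue ADD r0<-Add1 | r0:Add1,r1:Add2,r2:3,r3:7,r4:9
c4: issue SUB r0<-Add3 | r0:Add3,r1:Add2,r2:3,r3:7,r4:9
c5: CDB Add2=5; issue ADD r2<-Add2 | r0:Add3,r1:5,r2:Add2,r3:7,r4:9
c6: stall | r0:Add3,r1:5,r2:Add2,r3:7,r4:9
c7: CDB Add1=6; issue ADD r1<-Add1 | r0:Add3,r1:Add1,r2:Add2,r3:7,r4:9
c8: CDB Add2=8 | r0:Add3,r1:Add1,r2:8,r3:7,r4:9

STATUS = TAG Add3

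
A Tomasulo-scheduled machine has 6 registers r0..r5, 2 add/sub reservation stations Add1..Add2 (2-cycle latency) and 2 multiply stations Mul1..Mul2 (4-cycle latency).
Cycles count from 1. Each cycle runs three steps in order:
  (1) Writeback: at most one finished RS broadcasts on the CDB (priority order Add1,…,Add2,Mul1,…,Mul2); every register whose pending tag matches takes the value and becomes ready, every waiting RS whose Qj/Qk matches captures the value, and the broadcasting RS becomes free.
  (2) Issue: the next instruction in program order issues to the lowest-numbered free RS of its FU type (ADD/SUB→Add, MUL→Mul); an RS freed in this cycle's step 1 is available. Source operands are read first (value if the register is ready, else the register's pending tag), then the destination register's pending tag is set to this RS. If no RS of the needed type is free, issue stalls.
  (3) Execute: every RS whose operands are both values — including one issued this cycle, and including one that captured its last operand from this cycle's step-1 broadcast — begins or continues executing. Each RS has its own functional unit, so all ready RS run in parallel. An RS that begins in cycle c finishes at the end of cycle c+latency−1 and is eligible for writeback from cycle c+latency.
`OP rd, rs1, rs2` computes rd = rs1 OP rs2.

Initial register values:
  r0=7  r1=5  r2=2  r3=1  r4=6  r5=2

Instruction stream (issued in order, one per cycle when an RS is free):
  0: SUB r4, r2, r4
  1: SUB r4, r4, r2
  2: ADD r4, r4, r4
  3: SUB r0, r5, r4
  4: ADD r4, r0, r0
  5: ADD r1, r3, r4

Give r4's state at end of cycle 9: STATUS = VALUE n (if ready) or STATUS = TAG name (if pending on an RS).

STATUS = TAG Add1

cycle 1: issue SUB r4<-Add1 // r0:7,r1:5,r2:2,r3:1,r4:Add1,r5:2
cycle 2: issue SUB r4<-Add2 // r0:7,r1:5,r2:2,r3:1,r4:Add2,r5:2
cycle 3: CDB Add1=-4; issue ADD r4<-Add1 // r0:7,r1:5,r2:2,r3:1,r4:Add1,r5:2
cycle 4: stall // r0:7,r1:5,r2:2,r3:1,r4:Add1,r5:2
cycle 5: CDB Add2=-6; issue SUB r0<-Add2 // r0:Add2,r1:5,r2:2,r3:1,r4:Add1,r5:2
cycle 6: stall // r0:Add2,r1:5,r2:2,r3:1,r4:Add1,r5:2
cycle 7: CDB Add1=-12; issue ADD r4<-Add1 // r0:Add2,r1:5,r2:2,r3:1,r4:Add1,r5:2
cycle 8: stall // r0:Add2,r1:5,r2:2,r3:1,r4:Add1,r5:2
cycle 9: CDB Add2=14; issue ADD r1<-Add2 // r0:14,r1:Add2,r2:2,r3:1,r4:Add1,r5:2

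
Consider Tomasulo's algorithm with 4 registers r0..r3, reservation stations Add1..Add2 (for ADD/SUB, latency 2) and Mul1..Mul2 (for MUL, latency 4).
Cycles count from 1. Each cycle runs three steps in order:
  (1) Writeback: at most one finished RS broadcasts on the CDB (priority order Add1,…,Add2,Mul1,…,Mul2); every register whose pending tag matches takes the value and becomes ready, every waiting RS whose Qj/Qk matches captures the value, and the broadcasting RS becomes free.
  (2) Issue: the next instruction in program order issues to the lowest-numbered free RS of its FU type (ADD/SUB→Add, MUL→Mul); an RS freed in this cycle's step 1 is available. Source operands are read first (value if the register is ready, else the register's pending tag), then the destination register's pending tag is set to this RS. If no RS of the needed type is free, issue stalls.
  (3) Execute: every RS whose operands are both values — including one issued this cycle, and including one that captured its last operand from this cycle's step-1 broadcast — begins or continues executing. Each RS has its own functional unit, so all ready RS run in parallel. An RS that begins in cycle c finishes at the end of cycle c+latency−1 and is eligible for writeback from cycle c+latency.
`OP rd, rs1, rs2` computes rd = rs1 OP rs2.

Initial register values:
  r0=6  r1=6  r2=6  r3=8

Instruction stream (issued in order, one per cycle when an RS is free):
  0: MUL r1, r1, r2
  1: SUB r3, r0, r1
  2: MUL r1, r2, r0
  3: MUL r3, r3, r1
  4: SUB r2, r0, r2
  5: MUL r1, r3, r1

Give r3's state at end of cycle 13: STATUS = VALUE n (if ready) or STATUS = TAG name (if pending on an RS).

cycle 1: issue MUL r1<-Mul1 // r0:6,r1:Mul1,r2:6,r3:8
cycle 2: issue SUB r3<-Add1 // r0:6,r1:Mul1,r2:6,r3:Add1
cycle 3: issue MUL r1<-Mul2 // r0:6,r1:Mul2,r2:6,r3:Add1
cycle 4: stall // r0:6,r1:Mul2,r2:6,r3:Add1
cycle 5: CDB Mul1=36; issue MUL r3<-Mul1 // r0:6,r1:Mul2,r2:6,r3:Mul1
cycle 6: issue SUB r2<-Add2 // r0:6,r1:Mul2,r2:Add2,r3:Mul1
cycle 7: CDB Add1=-30; stall // r0:6,r1:Mul2,r2:Add2,r3:Mul1
cycle 8: CDB Add2=0; stall // r0:6,r1:Mul2,r2:0,r3:Mul1
cycle 9: CDB Mul2=36; issue MUL r1<-Mul2 // r0:6,r1:Mul2,r2:0,r3:Mul1
cycle 10: - // r0:6,r1:Mul2,r2:0,r3:Mul1
cycle 11: - // r0:6,r1:Mul2,r2:0,r3:Mul1
cycle 12: - // r0:6,r1:Mul2,r2:0,r3:Mul1
cycle 13: CDB Mul1=-1080 // r0:6,r1:Mul2,r2:0,r3:-1080

STATUS = VALUE -1080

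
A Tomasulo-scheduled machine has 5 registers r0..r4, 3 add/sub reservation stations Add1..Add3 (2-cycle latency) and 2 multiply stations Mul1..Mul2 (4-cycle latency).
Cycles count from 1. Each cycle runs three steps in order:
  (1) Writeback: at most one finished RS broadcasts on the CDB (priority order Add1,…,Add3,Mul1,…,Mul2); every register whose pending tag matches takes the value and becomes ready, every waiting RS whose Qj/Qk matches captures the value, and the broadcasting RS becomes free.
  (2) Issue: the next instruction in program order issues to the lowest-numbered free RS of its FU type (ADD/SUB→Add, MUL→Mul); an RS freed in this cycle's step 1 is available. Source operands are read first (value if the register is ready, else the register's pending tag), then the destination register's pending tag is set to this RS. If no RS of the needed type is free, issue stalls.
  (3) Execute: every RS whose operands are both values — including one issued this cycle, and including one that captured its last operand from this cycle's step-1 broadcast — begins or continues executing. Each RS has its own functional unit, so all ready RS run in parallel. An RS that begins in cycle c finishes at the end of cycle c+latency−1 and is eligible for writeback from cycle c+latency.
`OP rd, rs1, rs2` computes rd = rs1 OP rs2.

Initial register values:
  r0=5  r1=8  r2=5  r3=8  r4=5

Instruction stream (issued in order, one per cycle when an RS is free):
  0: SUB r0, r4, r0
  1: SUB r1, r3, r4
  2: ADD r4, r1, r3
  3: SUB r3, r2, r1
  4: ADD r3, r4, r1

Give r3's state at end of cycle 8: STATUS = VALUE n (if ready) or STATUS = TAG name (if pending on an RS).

cycle 1: issue SUB r0<-Add1 // r0:Add1,r1:8,r2:5,r3:8,r4:5
cycle 2: issue SUB r1<-Add2 // r0:Add1,r1:Add2,r2:5,r3:8,r4:5
cycle 3: CDB Add1=0; issue ADD r4<-Add1 // r0:0,r1:Add2,r2:5,r3:8,r4:Add1
cycle 4: CDB Add2=3; issue SUB r3<-Add2 // r0:0,r1:3,r2:5,r3:Add2,r4:Add1
cycle 5: issue ADD r3<-Add3 // r0:0,r1:3,r2:5,r3:Add3,r4:Add1
cycle 6: CDB Add1=11 // r0:0,r1:3,r2:5,r3:Add3,r4:11
cycle 7: CDB Add2=2 // r0:0,r1:3,r2:5,r3:Add3,r4:11
cycle 8: CDB Add3=14 // r0:0,r1:3,r2:5,r3:14,r4:11

STATUS = VALUE 14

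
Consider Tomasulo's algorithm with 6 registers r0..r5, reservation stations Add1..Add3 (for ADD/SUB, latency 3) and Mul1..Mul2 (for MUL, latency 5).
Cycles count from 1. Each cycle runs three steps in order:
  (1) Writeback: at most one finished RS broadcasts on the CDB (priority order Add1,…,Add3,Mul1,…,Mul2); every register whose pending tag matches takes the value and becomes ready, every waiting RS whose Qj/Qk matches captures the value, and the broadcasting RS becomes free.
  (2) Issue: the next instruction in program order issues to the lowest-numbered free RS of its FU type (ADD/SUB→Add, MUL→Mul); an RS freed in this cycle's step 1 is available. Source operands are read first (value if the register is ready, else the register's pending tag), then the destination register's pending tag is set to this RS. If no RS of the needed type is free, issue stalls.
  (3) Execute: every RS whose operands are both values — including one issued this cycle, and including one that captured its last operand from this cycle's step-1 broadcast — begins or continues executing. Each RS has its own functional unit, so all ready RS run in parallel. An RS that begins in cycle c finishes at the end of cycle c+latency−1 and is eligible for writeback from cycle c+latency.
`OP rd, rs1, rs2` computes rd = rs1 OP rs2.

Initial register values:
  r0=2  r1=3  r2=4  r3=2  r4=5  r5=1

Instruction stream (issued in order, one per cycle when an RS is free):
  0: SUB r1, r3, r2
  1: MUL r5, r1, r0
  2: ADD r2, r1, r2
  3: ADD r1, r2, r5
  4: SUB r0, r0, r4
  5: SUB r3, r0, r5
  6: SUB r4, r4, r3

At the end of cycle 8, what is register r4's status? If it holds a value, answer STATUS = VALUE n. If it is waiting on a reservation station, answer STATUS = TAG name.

cycle 1: issue SUB r1<-Add1 // r0:2,r1:Add1,r2:4,r3:2,r4:5,r5:1
cycle 2: issue MUL r5<-Mul1 // r0:2,r1:Add1,r2:4,r3:2,r4:5,r5:Mul1
cycle 3: issue ADD r2<-Add2 // r0:2,r1:Add1,r2:Add2,r3:2,r4:5,r5:Mul1
cycle 4: CDB Add1=-2; issue ADD r1<-Add1 // r0:2,r1:Add1,r2:Add2,r3:2,r4:5,r5:Mul1
cycle 5: issue SUB r0<-Add3 // r0:Add3,r1:Add1,r2:Add2,r3:2,r4:5,r5:Mul1
cycle 6: stall // r0:Add3,r1:Add1,r2:Add2,r3:2,r4:5,r5:Mul1
cycle 7: CDB Add2=2; issue SUB r3<-Add2 // r0:Add3,r1:Add1,r2:2,r3:Add2,r4:5,r5:Mul1
cycle 8: CDB Add3=-3; issue SUB r4<-Add3 // r0:-3,r1:Add1,r2:2,r3:Add2,r4:Add3,r5:Mul1

STATUS = TAG Add3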